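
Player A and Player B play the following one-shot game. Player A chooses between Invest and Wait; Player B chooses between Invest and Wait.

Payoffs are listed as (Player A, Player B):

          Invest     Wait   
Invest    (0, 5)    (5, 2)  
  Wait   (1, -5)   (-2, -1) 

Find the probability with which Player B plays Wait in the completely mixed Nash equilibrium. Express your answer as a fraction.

Let c be the probability that Player B plays Invest. In a completely mixed equilibrium, Player A must be indifferent between Invest and Wait.
Player A's expected payoff from Invest is 5(1−c); from Wait it is c − 2(1−c).
Setting these equal: −5c + 5 = 3c − 2, so c = 7/8.
Therefore Player B plays Wait with probability 1 − 7/8 = 1/8.

1/8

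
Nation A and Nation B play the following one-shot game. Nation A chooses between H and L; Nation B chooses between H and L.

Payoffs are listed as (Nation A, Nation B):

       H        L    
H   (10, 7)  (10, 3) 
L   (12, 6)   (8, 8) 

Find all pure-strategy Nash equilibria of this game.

(H, H): Nation A prefers L (12 > 10) — not an equilibrium.
(H, L): Nation B prefers H (7 > 3) — not an equilibrium.
(L, H): Nation B prefers L (8 > 6) — not an equilibrium.
(L, L): Nation A prefers H (10 > 8) — not an equilibrium.

none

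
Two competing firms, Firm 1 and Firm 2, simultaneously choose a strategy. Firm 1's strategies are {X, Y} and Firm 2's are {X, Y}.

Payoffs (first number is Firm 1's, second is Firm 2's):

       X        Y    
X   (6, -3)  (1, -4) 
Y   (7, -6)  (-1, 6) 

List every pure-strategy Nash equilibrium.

none

(X, X): Firm 1 prefers Y (7 > 6) — not an equilibrium.
(X, Y): Firm 2 prefers X (-3 > -4) — not an equilibrium.
(Y, X): Firm 2 prefers Y (6 > -6) — not an equilibrium.
(Y, Y): Firm 1 prefers X (1 > -1) — not an equilibrium.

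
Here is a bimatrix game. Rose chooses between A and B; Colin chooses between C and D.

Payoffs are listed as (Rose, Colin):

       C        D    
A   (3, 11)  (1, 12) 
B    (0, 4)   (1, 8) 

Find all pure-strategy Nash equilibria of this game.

(A, C): Colin prefers D (12 > 11) — not an equilibrium.
(A, D): Rose gets 1 ≥ 1 from B, and Colin gets 12 ≥ 11 from C — Nash equilibrium.
(B, C): Rose prefers A (3 > 0); Colin prefers D (8 > 4) — not an equilibrium.
(B, D): Rose gets 1 ≥ 1 from A, and Colin gets 8 ≥ 4 from C — Nash equilibrium.

(A, D) and (B, D)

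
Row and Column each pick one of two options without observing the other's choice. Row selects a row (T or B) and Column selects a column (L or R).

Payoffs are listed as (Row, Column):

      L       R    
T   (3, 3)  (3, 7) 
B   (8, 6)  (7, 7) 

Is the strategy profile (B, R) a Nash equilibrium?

At (B, R), Row earns 7; switching to T would give 3, so Row has no profitable deviation.
Column earns 7; switching to L would give 6, so Column has no profitable deviation.
Neither player can gain by a unilateral deviation, so this profile is a Nash equilibrium.

Yes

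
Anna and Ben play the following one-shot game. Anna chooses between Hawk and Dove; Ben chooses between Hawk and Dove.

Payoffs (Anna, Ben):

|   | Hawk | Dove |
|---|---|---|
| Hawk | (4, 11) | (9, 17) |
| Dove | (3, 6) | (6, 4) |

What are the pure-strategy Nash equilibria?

(Hawk, Dove)

(Hawk, Hawk): Ben prefers Dove (17 > 11) — not an equilibrium.
(Hawk, Dove): Anna gets 9 ≥ 6 from Dove, and Ben gets 17 ≥ 11 from Hawk — Nash equilibrium.
(Dove, Hawk): Anna prefers Hawk (4 > 3) — not an equilibrium.
(Dove, Dove): Anna prefers Hawk (9 > 6); Ben prefers Hawk (6 > 4) — not an equilibrium.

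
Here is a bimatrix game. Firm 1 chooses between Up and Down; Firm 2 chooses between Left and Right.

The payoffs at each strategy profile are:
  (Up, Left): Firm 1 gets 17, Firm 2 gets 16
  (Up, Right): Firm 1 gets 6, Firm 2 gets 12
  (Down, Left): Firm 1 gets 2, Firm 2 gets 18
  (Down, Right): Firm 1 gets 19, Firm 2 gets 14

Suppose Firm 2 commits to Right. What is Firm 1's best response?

Down

Against Right, Firm 1 earns 6 from Up and 19 from Down.
So Down is the best response.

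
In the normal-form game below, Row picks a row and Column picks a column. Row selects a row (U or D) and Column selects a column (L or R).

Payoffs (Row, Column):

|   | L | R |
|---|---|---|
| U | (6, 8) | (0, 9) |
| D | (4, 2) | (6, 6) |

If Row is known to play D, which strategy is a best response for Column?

Against D, Column earns 2 from L and 6 from R.
So R is the best response.

R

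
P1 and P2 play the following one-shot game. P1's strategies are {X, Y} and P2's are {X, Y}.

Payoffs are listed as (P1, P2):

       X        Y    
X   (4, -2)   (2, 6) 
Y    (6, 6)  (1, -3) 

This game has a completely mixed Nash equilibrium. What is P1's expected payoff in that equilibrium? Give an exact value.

First find q, the probability P2 plays X, from P1's indifference between X and Y: 4q + 2(1−q) = 6q + (1−q), giving q = 1/3.
Since P1 is indifferent in equilibrium, P1's expected payoff equals the payoff from either row against (1/3, 2/3). Using X: 4(1/3) + 2(2/3) = 8/3.

8/3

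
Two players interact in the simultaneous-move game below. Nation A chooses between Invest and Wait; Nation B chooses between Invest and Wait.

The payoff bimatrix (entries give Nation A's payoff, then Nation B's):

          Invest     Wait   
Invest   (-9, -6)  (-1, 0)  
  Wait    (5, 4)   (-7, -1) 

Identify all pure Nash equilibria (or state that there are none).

(Invest, Wait) and (Wait, Invest)

(Invest, Invest): Nation A prefers Wait (5 > -9); Nation B prefers Wait (0 > -6) — not an equilibrium.
(Invest, Wait): Nation A gets -1 ≥ -7 from Wait, and Nation B gets 0 ≥ -6 from Invest — Nash equilibrium.
(Wait, Invest): Nation A gets 5 ≥ -9 from Invest, and Nation B gets 4 ≥ -1 from Wait — Nash equilibrium.
(Wait, Wait): Nation A prefers Invest (-1 > -7); Nation B prefers Invest (4 > -1) — not an equilibrium.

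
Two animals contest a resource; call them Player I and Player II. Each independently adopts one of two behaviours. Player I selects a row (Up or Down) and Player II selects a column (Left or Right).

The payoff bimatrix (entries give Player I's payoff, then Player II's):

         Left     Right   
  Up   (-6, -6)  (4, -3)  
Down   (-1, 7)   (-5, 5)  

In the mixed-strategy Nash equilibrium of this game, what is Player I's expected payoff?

-17/7

First find y, the probability Player II plays Left, from Player I's indifference between Up and Down: −6y + 4(1−y) = −y − 5(1−y), giving y = 9/14.
Since Player I is indifferent in equilibrium, Player I's expected payoff equals the payoff from either row against (9/14, 5/14). Using Up: −6(9/14) + 4(5/14) = -17/7.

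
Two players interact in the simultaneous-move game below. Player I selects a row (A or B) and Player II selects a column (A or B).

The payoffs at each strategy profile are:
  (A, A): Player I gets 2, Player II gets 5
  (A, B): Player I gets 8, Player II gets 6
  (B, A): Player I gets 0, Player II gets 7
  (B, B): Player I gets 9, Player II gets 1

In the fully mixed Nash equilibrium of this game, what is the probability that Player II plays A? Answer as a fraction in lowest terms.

Let q be the probability that Player II plays A. In a completely mixed equilibrium, Player I must be indifferent between A and B.
Player I's expected payoff from A is 2q + 8(1−q); from B it is 9(1−q).
Setting these equal: −6q + 8 = −9q + 9, so q = 1/3.

1/3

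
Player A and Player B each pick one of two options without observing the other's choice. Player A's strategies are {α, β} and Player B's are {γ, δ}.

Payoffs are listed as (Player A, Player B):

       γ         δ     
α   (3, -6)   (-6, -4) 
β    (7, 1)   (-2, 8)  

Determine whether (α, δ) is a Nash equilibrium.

At (α, δ), Player A earns -6; switching to β would give -2, so Player A would deviate.
Player B earns -4; switching to γ would give -6, so Player B has no profitable deviation.
Since at least one player can profitably deviate, this is not a Nash equilibrium.

No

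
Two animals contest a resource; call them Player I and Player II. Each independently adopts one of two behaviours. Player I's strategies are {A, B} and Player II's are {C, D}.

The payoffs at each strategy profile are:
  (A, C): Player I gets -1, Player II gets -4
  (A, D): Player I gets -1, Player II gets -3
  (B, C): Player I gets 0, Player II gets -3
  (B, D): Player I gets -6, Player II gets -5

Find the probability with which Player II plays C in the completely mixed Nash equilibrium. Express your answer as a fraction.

Let q be the probability that Player II plays C. In a completely mixed equilibrium, Player I must be indifferent between A and B.
Player I's expected payoff from A is −q − (1−q); from B it is −6(1−q).
Setting these equal: -1 = 6q − 6, so q = 5/6.

5/6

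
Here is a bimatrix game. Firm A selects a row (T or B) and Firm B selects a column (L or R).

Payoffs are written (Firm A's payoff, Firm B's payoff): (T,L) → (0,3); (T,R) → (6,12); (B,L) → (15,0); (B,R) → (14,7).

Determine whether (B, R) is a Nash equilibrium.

Yes

At (B, R), Firm A earns 14; switching to T would give 6, so Firm A has no profitable deviation.
Firm B earns 7; switching to L would give 0, so Firm B has no profitable deviation.
Neither player can gain by a unilateral deviation, so this profile is a Nash equilibrium.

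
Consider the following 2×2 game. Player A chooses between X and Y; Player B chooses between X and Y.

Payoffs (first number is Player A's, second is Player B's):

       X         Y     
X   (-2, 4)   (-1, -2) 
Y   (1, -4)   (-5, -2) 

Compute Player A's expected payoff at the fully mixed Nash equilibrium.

First find q, the probability Player B plays X, from Player A's indifference between X and Y: −2q − (1−q) = q − 5(1−q), giving q = 4/7.
Since Player A is indifferent in equilibrium, Player A's expected payoff equals the payoff from either row against (4/7, 3/7). Using X: −2(4/7) − (3/7) = -11/7.

-11/7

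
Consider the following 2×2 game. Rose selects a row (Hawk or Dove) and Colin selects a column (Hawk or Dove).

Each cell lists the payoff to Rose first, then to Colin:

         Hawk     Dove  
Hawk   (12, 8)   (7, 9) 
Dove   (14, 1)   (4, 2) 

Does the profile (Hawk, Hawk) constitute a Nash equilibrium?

No

At (Hawk, Hawk), Rose earns 12; switching to Dove would give 14, so Rose would deviate.
Colin earns 8; switching to Dove would give 9, so Colin would deviate.
Since at least one player can profitably deviate, this is not a Nash equilibrium.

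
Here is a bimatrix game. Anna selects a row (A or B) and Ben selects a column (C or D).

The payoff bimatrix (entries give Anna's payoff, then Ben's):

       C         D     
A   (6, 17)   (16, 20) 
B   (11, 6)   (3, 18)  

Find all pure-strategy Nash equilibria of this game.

(A, C): Anna prefers B (11 > 6); Ben prefers D (20 > 17) — not an equilibrium.
(A, D): Anna gets 16 ≥ 3 from B, and Ben gets 20 ≥ 17 from C — Nash equilibrium.
(B, C): Ben prefers D (18 > 6) — not an equilibrium.
(B, D): Anna prefers A (16 > 3) — not an equilibrium.

(A, D)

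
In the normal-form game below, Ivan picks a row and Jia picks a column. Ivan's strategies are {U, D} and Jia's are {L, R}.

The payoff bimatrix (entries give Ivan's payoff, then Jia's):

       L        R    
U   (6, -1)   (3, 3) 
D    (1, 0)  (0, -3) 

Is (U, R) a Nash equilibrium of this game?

At (U, R), Ivan earns 3; switching to D would give 0, so Ivan has no profitable deviation.
Jia earns 3; switching to L would give -1, so Jia has no profitable deviation.
Neither player can gain by a unilateral deviation, so this profile is a Nash equilibrium.

Yes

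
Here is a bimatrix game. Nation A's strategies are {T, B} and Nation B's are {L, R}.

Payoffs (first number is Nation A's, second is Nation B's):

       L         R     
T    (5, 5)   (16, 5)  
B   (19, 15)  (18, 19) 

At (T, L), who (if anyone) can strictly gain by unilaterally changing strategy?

Nation A at (T, L) earns 5; deviating to B yields 19 — a strict improvement.
Nation B earns 5; deviating to R yields 5 — not better.
Only Nation A has a strictly profitable deviation.

Nation A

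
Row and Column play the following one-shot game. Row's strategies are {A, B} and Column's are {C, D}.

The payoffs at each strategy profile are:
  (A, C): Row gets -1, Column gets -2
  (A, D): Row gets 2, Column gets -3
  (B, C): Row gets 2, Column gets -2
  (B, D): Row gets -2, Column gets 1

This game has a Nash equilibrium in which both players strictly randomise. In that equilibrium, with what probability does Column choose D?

Let y be the probability that Column plays C. In a completely mixed equilibrium, Row must be indifferent between A and B.
Row's expected payoff from A is −y + 2(1−y); from B it is 2y − 2(1−y).
Setting these equal: −3y + 2 = 4y − 2, so y = 4/7.
Therefore Column plays D with probability 1 − 4/7 = 3/7.

3/7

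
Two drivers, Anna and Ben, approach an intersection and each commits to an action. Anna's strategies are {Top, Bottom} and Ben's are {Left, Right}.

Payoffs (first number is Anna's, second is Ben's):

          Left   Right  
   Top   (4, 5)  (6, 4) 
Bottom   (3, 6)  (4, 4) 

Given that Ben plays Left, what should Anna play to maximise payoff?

Top

Against Left, Anna earns 4 from Top and 3 from Bottom.
So Top is the best response.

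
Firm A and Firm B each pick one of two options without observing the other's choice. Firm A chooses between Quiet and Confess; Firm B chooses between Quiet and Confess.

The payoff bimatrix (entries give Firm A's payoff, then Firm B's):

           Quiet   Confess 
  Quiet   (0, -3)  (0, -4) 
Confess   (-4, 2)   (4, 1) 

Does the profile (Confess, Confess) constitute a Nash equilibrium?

No

At (Confess, Confess), Firm A earns 4; switching to Quiet would give 0, so Firm A has no profitable deviation.
Firm B earns 1; switching to Quiet would give 2, so Firm B would deviate.
Since at least one player can profitably deviate, this is not a Nash equilibrium.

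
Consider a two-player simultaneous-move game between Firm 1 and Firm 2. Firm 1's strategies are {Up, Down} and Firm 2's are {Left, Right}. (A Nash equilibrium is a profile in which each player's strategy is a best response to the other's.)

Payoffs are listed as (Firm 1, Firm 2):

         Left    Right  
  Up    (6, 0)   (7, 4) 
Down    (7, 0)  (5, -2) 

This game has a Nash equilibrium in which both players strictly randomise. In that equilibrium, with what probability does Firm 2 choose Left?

Let c be the probability that Firm 2 plays Left. In a completely mixed equilibrium, Firm 1 must be indifferent between Up and Down.
Firm 1's expected payoff from Up is 6c + 7(1−c); from Down it is 7c + 5(1−c).
Setting these equal: −c + 7 = 2c + 5, so c = 2/3.

2/3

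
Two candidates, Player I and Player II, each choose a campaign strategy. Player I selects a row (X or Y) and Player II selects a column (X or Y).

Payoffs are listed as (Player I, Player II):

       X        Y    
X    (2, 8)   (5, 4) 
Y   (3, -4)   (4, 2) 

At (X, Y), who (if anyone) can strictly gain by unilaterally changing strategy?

Player I at (X, Y) earns 5; deviating to Y yields 4 — not better.
Player II earns 4; deviating to X yields 8 — a strict improvement.
Only Player II has a strictly profitable deviation.

Player II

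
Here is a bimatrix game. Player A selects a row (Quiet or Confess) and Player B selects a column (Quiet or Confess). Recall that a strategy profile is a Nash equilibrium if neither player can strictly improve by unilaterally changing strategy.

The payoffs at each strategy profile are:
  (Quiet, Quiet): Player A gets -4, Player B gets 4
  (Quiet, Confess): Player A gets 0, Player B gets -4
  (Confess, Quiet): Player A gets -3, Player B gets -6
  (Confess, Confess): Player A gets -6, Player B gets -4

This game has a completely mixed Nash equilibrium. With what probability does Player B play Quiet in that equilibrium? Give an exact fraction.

6/7

Let q be the probability that Player B plays Quiet. In a completely mixed equilibrium, Player A must be indifferent between Quiet and Confess.
Player A's expected payoff from Quiet is −4q; from Confess it is −3q − 6(1−q).
Setting these equal: −4q = 3q − 6, so q = 6/7.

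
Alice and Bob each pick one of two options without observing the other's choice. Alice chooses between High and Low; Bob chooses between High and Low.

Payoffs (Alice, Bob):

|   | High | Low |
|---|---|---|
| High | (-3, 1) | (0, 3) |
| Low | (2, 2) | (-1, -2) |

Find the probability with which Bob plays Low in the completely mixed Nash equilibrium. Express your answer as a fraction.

Let y be the probability that Bob plays High. In a completely mixed equilibrium, Alice must be indifferent between High and Low.
Alice's expected payoff from High is −3y; from Low it is 2y − (1−y).
Setting these equal: −3y = 3y − 1, so y = 1/6.
Therefore Bob plays Low with probability 1 − 1/6 = 5/6.

5/6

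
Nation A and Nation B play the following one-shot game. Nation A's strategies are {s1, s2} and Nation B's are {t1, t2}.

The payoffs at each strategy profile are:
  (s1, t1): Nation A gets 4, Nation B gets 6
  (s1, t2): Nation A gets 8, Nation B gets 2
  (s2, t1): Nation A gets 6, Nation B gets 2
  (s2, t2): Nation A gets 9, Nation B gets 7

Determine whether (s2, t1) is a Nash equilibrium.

At (s2, t1), Nation A earns 6; switching to s1 would give 4, so Nation A has no profitable deviation.
Nation B earns 2; switching to t2 would give 7, so Nation B would deviate.
Since at least one player can profitably deviate, this is not a Nash equilibrium.

No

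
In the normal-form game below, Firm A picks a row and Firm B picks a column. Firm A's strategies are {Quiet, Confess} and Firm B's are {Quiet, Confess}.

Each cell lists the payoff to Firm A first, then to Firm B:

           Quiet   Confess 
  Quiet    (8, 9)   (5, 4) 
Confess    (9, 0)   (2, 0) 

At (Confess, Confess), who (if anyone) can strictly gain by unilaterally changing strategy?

Firm A

Firm A at (Confess, Confess) earns 2; deviating to Quiet yields 5 — a strict improvement.
Firm B earns 0; deviating to Quiet yields 0 — not better.
Only Firm A has a strictly profitable deviation.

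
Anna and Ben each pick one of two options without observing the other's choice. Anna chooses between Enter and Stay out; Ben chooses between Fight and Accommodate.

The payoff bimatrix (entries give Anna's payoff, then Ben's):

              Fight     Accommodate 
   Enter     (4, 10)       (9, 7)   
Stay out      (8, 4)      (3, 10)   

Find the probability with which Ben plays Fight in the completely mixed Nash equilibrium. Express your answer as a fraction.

Let c be the probability that Ben plays Fight. In a completely mixed equilibrium, Anna must be indifferent between Enter and Stay out.
Anna's expected payoff from Enter is 4c + 9(1−c); from Stay out it is 8c + 3(1−c).
Setting these equal: −5c + 9 = 5c + 3, so c = 3/5.

3/5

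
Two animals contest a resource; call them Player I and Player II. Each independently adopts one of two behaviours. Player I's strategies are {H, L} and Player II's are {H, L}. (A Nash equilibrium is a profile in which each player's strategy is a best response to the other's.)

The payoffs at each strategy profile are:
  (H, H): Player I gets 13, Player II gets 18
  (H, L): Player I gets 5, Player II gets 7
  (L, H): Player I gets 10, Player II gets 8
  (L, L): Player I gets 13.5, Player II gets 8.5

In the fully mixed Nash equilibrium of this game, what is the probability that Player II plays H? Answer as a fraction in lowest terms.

Let q be the probability that Player II plays H. In a completely mixed equilibrium, Player I must be indifferent between H and L.
Player I's expected payoff from H is 13q + 5(1−q); from L it is 10q + 13.5(1−q).
Setting these equal: 8q + 5 = −3.5q + 13.5, so q = 17/23.

17/23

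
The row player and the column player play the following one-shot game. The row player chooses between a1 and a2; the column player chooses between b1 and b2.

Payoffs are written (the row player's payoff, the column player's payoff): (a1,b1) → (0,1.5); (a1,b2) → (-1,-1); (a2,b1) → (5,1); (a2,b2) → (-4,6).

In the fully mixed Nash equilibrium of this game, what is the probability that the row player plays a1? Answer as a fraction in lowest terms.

2/3

Let p be the probability that the row player plays a1. In a completely mixed equilibrium, the column player must be indifferent between b1 and b2.
The column player's expected payoff from b1 is 1.5p + (1−p); from b2 it is −p + 6(1−p).
Setting these equal: 0.5p + 1 = −7p + 6, so p = 2/3.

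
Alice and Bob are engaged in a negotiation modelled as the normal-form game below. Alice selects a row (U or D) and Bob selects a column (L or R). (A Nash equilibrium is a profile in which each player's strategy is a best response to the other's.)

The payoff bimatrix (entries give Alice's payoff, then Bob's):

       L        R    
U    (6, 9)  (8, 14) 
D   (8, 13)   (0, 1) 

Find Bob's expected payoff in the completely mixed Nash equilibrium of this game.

First find x, the probability Alice plays U, from Bob's indifference between L and R: 9x + 13(1−x) = 14x + (1−x), giving x = 12/17.
Since Bob is indifferent in equilibrium, Bob's expected payoff equals the payoff from either column against (12/17, 5/17). Using L: 9(12/17) + 13(5/17) = 173/17.

173/17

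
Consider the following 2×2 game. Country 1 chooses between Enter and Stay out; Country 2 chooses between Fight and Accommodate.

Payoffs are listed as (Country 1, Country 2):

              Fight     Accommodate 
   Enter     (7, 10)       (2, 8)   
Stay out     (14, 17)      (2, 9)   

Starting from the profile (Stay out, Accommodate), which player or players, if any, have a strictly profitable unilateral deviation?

Country 2

Country 1 at (Stay out, Accommodate) earns 2; deviating to Enter yields 2 — not better.
Country 2 earns 9; deviating to Fight yields 17 — a strict improvement.
Only Country 2 has a strictly profitable deviation.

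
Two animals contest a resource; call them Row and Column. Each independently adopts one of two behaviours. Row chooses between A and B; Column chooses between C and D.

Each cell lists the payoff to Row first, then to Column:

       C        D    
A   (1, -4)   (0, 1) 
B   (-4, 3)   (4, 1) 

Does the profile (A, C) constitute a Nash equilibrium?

No

At (A, C), Row earns 1; switching to B would give -4, so Row has no profitable deviation.
Column earns -4; switching to D would give 1, so Column would deviate.
Since at least one player can profitably deviate, this is not a Nash equilibrium.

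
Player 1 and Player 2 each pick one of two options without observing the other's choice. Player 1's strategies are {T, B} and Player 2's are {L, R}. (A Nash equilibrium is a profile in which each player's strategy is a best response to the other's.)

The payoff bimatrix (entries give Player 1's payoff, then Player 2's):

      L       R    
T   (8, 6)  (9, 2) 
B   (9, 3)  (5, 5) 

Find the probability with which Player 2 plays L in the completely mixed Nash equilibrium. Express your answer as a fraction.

4/5

Let c be the probability that Player 2 plays L. In a completely mixed equilibrium, Player 1 must be indifferent between T and B.
Player 1's expected payoff from T is 8c + 9(1−c); from B it is 9c + 5(1−c).
Setting these equal: −c + 9 = 4c + 5, so c = 4/5.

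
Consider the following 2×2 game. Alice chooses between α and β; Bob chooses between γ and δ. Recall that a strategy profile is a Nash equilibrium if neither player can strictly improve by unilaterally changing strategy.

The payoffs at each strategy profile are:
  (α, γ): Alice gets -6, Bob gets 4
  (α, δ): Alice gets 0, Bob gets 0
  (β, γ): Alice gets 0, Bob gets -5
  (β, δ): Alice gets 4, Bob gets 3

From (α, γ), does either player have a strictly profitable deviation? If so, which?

Alice

Alice at (α, γ) earns -6; deviating to β yields 0 — a strict improvement.
Bob earns 4; deviating to δ yields 0 — not better.
Only Alice has a strictly profitable deviation.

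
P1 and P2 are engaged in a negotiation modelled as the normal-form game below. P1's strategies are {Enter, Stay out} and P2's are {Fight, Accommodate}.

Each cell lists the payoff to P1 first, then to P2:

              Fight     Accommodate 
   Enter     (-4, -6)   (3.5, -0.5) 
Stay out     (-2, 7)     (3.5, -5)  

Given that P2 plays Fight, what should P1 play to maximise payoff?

Stay out

Against Fight, P1 earns -4 from Enter and -2 from Stay out.
So Stay out is the best response.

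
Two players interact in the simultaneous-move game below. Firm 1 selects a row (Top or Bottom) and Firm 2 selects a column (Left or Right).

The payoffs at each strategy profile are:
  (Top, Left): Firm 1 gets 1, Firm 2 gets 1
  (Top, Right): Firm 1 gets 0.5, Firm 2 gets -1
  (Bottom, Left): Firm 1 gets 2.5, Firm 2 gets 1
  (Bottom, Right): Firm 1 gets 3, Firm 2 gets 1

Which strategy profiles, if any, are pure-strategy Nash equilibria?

(Bottom, Left) and (Bottom, Right)

(Top, Left): Firm 1 prefers Bottom (2.5 > 1) — not an equilibrium.
(Top, Right): Firm 1 prefers Bottom (3 > 0.5); Firm 2 prefers Left (1 > -1) — not an equilibrium.
(Bottom, Left): Firm 1 gets 2.5 ≥ 1 from Top, and Firm 2 gets 1 ≥ 1 from Right — Nash equilibrium.
(Bottom, Right): Firm 1 gets 3 ≥ 0.5 from Top, and Firm 2 gets 1 ≥ 1 from Left — Nash equilibrium.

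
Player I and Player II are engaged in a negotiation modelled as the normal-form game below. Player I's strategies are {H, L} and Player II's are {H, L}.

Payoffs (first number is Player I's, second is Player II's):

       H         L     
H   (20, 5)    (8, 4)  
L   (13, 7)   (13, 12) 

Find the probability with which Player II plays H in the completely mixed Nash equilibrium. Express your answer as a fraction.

5/12

Let y be the probability that Player II plays H. In a completely mixed equilibrium, Player I must be indifferent between H and L.
Player I's expected payoff from H is 20y + 8(1−y); from L it is 13y + 13(1−y).
Setting these equal: 12y + 8 = 13, so y = 5/12.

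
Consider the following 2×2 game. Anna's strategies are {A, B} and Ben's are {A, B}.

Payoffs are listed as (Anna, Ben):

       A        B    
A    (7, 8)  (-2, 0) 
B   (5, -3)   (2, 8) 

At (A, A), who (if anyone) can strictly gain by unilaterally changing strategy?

Neither

Anna at (A, A) earns 7; deviating to B yields 5 — not better.
Ben earns 8; deviating to B yields 0 — not better.
Neither player can strictly improve; the profile is a Nash equilibrium.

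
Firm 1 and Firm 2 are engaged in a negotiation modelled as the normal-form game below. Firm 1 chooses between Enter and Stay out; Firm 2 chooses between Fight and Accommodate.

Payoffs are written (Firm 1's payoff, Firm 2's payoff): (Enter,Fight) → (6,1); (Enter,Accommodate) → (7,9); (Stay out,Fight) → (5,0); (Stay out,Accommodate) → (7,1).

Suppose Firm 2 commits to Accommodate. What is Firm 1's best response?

either — both Enter and Stay out are best responses

Against Accommodate, Firm 1 earns 7 from Enter and 7 from Stay out.
So either strategy is a best response.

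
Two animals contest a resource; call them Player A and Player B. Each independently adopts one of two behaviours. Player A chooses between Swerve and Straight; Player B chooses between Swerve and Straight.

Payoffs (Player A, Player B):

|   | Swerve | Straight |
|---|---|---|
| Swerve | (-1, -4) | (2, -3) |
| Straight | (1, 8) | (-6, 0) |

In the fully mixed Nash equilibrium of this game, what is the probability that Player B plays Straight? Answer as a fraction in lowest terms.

Let q be the probability that Player B plays Swerve. In a completely mixed equilibrium, Player A must be indifferent between Swerve and Straight.
Player A's expected payoff from Swerve is −q + 2(1−q); from Straight it is q − 6(1−q).
Setting these equal: −3q + 2 = 7q − 6, so q = 4/5.
Therefore Player B plays Straight with probability 1 − 4/5 = 1/5.

1/5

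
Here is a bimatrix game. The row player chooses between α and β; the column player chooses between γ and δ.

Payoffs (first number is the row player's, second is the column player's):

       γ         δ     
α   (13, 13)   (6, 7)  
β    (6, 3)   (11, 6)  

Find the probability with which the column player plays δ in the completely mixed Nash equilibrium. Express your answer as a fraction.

Let c be the probability that the column player plays γ. In a completely mixed equilibrium, the row player must be indifferent between α and β.
The row player's expected payoff from α is 13c + 6(1−c); from β it is 6c + 11(1−c).
Setting these equal: 7c + 6 = −5c + 11, so c = 5/12.
Therefore the column player plays δ with probability 1 − 5/12 = 7/12.

7/12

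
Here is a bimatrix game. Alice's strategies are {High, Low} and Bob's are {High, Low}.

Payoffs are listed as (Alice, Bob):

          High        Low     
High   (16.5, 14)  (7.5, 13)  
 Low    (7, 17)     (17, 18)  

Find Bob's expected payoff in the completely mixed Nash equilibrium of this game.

First find x, the probability Alice plays High, from Bob's indifference between High and Low: 14x + 17(1−x) = 13x + 18(1−x), giving x = 1/2.
Since Bob is indifferent in equilibrium, Bob's expected payoff equals the payoff from either column against (1/2, 1/2). Using High: 14(1/2) + 17(1/2) = 31/2.

31/2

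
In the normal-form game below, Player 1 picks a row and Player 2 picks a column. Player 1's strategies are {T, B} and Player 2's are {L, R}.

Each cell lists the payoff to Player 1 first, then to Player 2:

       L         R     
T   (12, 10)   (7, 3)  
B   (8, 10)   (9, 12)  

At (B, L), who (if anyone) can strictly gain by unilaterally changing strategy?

Player 1 at (B, L) earns 8; deviating to T yields 12 — a strict improvement.
Player 2 earns 10; deviating to R yields 12 — a strict improvement.
Both Player 1 and Player 2 have strictly profitable deviations.

Both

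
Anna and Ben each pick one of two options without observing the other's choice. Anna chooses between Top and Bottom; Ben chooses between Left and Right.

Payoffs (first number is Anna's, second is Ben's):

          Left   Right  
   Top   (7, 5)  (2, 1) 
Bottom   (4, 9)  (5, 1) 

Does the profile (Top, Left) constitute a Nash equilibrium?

Yes

At (Top, Left), Anna earns 7; switching to Bottom would give 4, so Anna has no profitable deviation.
Ben earns 5; switching to Right would give 1, so Ben has no profitable deviation.
Neither player can gain by a unilateral deviation, so this profile is a Nash equilibrium.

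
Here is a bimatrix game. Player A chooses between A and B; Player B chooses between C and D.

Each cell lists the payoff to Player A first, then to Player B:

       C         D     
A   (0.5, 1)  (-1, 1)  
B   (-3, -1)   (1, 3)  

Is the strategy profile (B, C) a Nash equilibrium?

At (B, C), Player A earns -3; switching to A would give 0.5, so Player A would deviate.
Player B earns -1; switching to D would give 3, so Player B would deviate.
Since at least one player can profitably deviate, this is not a Nash equilibrium.

No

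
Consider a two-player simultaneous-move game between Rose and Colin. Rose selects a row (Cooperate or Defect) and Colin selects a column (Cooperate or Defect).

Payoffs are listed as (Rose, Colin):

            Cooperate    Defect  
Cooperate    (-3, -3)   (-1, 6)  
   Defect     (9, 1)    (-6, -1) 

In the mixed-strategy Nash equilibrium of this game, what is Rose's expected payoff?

First find y, the probability Colin plays Cooperate, from Rose's indifference between Cooperate and Defect: −3y − (1−y) = 9y − 6(1−y), giving y = 5/17.
Since Rose is indifferent in equilibrium, Rose's expected payoff equals the payoff from either row against (5/17, 12/17). Using Cooperate: −3(5/17) − (12/17) = -27/17.

-27/17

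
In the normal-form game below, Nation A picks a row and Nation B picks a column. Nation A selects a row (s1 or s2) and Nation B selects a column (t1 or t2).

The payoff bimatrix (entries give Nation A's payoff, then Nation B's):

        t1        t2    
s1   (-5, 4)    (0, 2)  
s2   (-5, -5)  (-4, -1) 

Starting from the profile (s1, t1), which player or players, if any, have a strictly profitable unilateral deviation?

Nation A at (s1, t1) earns -5; deviating to s2 yields -5 — not better.
Nation B earns 4; deviating to t2 yields 2 — not better.
Neither player can strictly improve; the profile is a Nash equilibrium.

Neither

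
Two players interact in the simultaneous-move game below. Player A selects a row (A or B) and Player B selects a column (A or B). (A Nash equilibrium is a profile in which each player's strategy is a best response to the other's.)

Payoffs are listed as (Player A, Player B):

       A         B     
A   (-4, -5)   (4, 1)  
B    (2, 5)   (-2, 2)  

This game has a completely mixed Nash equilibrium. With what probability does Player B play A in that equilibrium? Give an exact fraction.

Let c be the probability that Player B plays A. In a completely mixed equilibrium, Player A must be indifferent between A and B.
Player A's expected payoff from A is −4c + 4(1−c); from B it is 2c − 2(1−c).
Setting these equal: −8c + 4 = 4c − 2, so c = 1/2.

1/2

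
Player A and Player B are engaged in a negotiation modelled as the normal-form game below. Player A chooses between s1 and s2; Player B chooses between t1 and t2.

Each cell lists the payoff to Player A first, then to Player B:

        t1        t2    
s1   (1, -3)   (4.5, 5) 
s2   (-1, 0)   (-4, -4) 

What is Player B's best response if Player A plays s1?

Against s1, Player B earns -3 from t1 and 5 from t2.
So t2 is the best response.

t2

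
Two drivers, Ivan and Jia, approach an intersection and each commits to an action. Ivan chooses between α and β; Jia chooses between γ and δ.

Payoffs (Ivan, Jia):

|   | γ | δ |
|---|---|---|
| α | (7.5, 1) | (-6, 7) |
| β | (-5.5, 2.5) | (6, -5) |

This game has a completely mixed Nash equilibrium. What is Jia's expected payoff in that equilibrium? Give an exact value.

5/3

First find x, the probability Ivan plays α, from Jia's indifference between γ and δ: x + 2.5(1−x) = 7x − 5(1−x), giving x = 5/9.
Since Jia is indifferent in equilibrium, Jia's expected payoff equals the payoff from either column against (5/9, 4/9). Using γ: (5/9) + 2.5(4/9) = 5/3.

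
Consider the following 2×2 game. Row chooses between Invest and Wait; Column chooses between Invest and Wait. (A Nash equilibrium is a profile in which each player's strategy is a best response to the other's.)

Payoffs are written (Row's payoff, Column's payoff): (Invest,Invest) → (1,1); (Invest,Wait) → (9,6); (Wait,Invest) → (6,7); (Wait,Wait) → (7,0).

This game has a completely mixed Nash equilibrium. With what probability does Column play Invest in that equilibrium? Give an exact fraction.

2/7

Let c be the probability that Column plays Invest. In a completely mixed equilibrium, Row must be indifferent between Invest and Wait.
Row's expected payoff from Invest is c + 9(1−c); from Wait it is 6c + 7(1−c).
Setting these equal: −8c + 9 = −c + 7, so c = 2/7.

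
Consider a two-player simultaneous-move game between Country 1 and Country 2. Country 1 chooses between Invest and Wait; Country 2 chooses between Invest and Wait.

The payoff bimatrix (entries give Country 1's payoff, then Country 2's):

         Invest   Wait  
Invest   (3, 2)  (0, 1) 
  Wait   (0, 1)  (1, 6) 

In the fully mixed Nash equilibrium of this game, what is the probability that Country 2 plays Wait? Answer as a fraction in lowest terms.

3/4

Let c be the probability that Country 2 plays Invest. In a completely mixed equilibrium, Country 1 must be indifferent between Invest and Wait.
Country 1's expected payoff from Invest is 3c; from Wait it is (1−c).
Setting these equal: 3c = −c + 1, so c = 1/4.
Therefore Country 2 plays Wait with probability 1 − 1/4 = 3/4.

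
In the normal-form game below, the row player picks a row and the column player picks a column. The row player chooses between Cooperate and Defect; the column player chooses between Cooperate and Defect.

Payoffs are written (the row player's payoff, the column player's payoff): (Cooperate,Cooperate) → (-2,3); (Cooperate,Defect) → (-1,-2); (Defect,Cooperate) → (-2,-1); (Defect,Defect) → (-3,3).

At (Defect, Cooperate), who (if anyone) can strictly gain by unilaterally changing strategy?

The row player at (Defect, Cooperate) earns -2; deviating to Cooperate yields -2 — not better.
The column player earns -1; deviating to Defect yields 3 — a strict improvement.
Only the column player has a strictly profitable deviation.

The column player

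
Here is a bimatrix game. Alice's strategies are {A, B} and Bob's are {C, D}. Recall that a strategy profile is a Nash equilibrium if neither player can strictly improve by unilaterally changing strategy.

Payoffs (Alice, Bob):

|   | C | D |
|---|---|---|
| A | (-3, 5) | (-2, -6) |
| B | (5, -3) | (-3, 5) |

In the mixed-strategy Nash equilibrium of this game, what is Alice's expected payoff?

-19/9

First find y, the probability Bob plays C, from Alice's indifference between A and B: −3y − 2(1−y) = 5y − 3(1−y), giving y = 1/9.
Since Alice is indifferent in equilibrium, Alice's expected payoff equals the payoff from either row against (1/9, 8/9). Using A: −3(1/9) − 2(8/9) = -19/9.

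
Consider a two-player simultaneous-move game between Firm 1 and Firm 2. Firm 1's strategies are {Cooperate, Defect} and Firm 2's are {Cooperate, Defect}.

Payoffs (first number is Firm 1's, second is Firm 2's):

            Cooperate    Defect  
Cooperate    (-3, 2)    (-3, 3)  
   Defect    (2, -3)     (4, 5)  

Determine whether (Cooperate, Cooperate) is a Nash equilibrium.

At (Cooperate, Cooperate), Firm 1 earns -3; switching to Defect would give 2, so Firm 1 would deviate.
Firm 2 earns 2; switching to Defect would give 3, so Firm 2 would deviate.
Since at least one player can profitably deviate, this is not a Nash equilibrium.

No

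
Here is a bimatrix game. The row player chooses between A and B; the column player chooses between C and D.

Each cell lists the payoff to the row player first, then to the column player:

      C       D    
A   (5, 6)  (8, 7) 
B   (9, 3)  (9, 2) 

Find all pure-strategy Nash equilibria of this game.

(A, C): the row player prefers B (9 > 5); the column player prefers D (7 > 6) — not an equilibrium.
(A, D): the row player prefers B (9 > 8) — not an equilibrium.
(B, C): the row player gets 9 ≥ 5 from A, and the column player gets 3 ≥ 2 from D — Nash equilibrium.
(B, D): the column player prefers C (3 > 2) — not an equilibrium.

(B, C)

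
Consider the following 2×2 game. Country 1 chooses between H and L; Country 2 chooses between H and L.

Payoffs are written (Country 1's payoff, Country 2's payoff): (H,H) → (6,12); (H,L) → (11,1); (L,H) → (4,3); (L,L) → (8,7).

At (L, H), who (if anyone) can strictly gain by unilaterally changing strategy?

Both

Country 1 at (L, H) earns 4; deviating to H yields 6 — a strict improvement.
Country 2 earns 3; deviating to L yields 7 — a strict improvement.
Both Country 1 and Country 2 have strictly profitable deviations.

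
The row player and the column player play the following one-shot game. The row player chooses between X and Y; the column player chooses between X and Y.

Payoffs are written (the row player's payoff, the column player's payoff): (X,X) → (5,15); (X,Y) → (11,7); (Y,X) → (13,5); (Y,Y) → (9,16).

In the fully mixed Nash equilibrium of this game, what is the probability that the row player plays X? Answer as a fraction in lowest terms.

11/19

Let r be the probability that the row player plays X. In a completely mixed equilibrium, the column player must be indifferent between X and Y.
The column player's expected payoff from X is 15r + 5(1−r); from Y it is 7r + 16(1−r).
Setting these equal: 10r + 5 = −9r + 16, so r = 11/19.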